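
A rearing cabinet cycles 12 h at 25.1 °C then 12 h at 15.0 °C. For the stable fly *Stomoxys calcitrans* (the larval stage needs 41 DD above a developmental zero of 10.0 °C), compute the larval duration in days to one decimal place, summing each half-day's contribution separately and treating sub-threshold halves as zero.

4.1 days

Day half: max(0, 25.1 − 10.0) × 0.5 = 15.1 × 0.5 = 7.55 DD.
Night half: max(0, 15.0 − 10.0) × 0.5 = 5.0 × 0.5 = 2.50 DD.
Per 24 h: 10.05 DD/day.
Duration = 41 / 10.05 = 4.080 ≈ 4.1 days.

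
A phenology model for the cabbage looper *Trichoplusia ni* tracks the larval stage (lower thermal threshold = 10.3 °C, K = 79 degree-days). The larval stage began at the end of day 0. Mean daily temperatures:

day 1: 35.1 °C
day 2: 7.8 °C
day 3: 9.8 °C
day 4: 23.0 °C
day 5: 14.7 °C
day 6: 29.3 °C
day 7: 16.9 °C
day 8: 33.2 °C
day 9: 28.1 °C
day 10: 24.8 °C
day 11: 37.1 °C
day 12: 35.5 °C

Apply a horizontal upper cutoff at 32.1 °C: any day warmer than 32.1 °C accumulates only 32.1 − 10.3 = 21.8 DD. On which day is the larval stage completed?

Daily DD above 10.3 °C (capped at 21.8): 21.8, 0.0, 0.0, 12.7, 4.4, 19.0, 6.6, 21.8, 17.8, 14.5, 21.8, 21.8.
Cumulative: 21.8, 21.8, 21.8, 34.5, 38.9, 57.9, 64.5, 86.3, 104.1, 118.6, 140.4, 162.2.
The total first reaches 79 DD on day 8.

day 8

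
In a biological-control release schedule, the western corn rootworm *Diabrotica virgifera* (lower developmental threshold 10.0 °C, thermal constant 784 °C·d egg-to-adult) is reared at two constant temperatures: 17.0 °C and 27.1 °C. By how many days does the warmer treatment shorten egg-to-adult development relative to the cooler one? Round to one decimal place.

66.2 days

At 17.0 °C: 784 / (17.0 − 10.0) = 784 / 7.0 = 112.000 d.
At 27.1 °C: 784 / (27.1 − 10.0) = 784 / 17.1 = 45.848 d.
Difference = |112.000 − 45.848| = 66.152 ≈ 66.2 days.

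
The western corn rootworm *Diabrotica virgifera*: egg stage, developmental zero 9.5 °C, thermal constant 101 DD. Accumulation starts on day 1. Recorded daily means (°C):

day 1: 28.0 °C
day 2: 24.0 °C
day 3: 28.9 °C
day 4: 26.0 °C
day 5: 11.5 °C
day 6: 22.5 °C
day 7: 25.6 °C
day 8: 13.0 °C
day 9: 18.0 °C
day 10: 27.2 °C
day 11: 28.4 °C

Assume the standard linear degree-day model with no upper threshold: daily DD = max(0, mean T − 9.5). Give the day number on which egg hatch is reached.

Daily DD above 9.5 °C: 18.5, 14.5, 19.4, 16.5, 2.0, 13.0, 16.1, 3.5, 8.5, 17.7, 18.9.
Cumulative: 18.5, 33.0, 52.4, 68.9, 70.9, 83.9, 100.0, 103.5, 112.0, 129.7, 148.6.
The total first reaches 101 DD on day 8.

day 8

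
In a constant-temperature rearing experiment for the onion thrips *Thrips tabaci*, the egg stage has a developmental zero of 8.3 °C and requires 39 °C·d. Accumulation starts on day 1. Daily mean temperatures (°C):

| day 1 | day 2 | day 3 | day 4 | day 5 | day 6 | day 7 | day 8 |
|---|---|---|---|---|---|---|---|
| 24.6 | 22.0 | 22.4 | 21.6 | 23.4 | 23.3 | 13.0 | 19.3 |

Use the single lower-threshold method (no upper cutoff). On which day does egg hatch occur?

Daily DD above 8.3 °C: 16.3, 13.7, 14.1, 13.3, 15.1, 15.0, 4.7, 11.0.
Cumulative: 16.3, 30.0, 44.1, 57.4, 72.5, 87.5, 92.2, 103.2.
The total first reaches 39 DD on day 3.

day 3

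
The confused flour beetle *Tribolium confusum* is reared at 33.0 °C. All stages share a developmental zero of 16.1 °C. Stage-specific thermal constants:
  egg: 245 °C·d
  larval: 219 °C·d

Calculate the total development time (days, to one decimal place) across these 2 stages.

Daily accumulation at 33.0 °C = 33.0 − 16.1 = 16.9 DD/day.
Total K = 245 + 219 = 464 DD.
Total duration = 464 / 16.9 = 27.456 ≈ 27.5 days.

27.5 days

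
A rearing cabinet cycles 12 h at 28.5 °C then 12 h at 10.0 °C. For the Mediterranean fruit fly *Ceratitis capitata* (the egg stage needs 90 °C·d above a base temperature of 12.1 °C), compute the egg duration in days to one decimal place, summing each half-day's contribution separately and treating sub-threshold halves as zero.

11.0 days

Day half: max(0, 28.5 − 12.1) × 0.5 = 16.4 × 0.5 = 8.20 DD.
Night half: max(0, 10.0 − 12.1) × 0.5 = 0.0 × 0.5 = 0.00 DD.
Per 24 h: 8.20 DD/day.
Duration = 90 / 8.20 = 10.976 ≈ 11.0 days.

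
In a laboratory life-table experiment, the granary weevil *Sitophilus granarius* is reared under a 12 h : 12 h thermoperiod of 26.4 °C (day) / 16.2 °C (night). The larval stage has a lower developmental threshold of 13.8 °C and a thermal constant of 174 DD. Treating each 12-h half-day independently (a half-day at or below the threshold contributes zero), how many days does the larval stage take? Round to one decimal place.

Day half: max(0, 26.4 − 13.8) × 0.5 = 12.6 × 0.5 = 6.30 DD.
Night half: max(0, 16.2 − 13.8) × 0.5 = 2.4 × 0.5 = 1.20 DD.
Per 24 h: 7.50 DD/day.
Duration = 174 / 7.50 = 23.200 ≈ 23.2 days.

23.2 days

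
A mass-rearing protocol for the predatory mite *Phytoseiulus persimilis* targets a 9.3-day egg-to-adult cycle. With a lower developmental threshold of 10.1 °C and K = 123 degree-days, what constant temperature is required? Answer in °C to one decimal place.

23.3 °C

Required daily accumulation = 123 / 9.3 = 13.226 DD/day.
T = T_base + 13.226 = 10.1 + 13.226 = 23.326 ≈ 23.3 °C.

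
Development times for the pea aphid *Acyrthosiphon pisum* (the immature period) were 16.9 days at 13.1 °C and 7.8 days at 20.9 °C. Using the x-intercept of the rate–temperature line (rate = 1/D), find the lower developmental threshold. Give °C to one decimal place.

6.4 °C

Under the model K = D·(T − T_b), so D₁·(T₁ − T_b) = D₂·(T₂ − T_b).
16.9·(13.1 − T_b) = 7.8·(20.9 − T_b)
T_b = (16.9·13.1 − 7.8·20.9) / (16.9 − 7.8) = 58.37 / 9.1 = 6.414 °C ≈ 6.4 °C.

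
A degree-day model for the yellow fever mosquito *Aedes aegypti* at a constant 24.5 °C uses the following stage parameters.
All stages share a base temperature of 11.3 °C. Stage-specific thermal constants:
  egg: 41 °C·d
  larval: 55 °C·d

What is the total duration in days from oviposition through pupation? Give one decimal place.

7.3 days

Daily accumulation at 24.5 °C = 24.5 − 11.3 = 13.2 DD/day.
Total K = 41 + 55 = 96 DD.
Total duration = 96 / 13.2 = 7.273 ≈ 7.3 days.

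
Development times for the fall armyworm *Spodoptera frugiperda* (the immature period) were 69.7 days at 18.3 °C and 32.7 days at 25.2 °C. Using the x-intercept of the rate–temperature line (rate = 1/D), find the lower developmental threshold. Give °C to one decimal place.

Linear rate model ⇒ the product D·(T − T_b) is constant across temperatures.
69.7·(18.3 − T_b) = 32.7·(25.2 − T_b)
T_b = (69.7·18.3 − 32.7·25.2) / (69.7 − 32.7) = 451.47 / 37.0 = 12.202 °C ≈ 12.2 °C.

12.2 °C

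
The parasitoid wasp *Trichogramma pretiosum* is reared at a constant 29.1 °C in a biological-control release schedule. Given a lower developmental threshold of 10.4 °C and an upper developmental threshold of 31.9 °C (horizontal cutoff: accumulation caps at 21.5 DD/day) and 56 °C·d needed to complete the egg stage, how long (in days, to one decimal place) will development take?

3.0 days

Daily accumulation = 29.1 − 10.4 = 18.7 DD/day.
Duration = 56 / 18.7 = 2.995 ≈ 3.0 days.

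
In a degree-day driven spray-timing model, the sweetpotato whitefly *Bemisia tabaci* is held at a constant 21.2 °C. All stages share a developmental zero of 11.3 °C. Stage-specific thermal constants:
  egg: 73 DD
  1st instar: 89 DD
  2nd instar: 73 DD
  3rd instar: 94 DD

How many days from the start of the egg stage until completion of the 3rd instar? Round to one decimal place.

Daily accumulation at 21.2 °C = 21.2 − 11.3 = 9.9 DD/day.
Total K = 73 + 89 + 73 + 94 = 329 DD.
Total duration = 329 / 9.9 = 33.232 ≈ 33.2 days.

33.2 days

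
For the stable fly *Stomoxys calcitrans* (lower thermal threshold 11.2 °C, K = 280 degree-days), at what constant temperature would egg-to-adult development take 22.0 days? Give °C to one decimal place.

23.9 °C

Required daily accumulation = 280 / 22.0 = 12.727 DD/day.
T = T_base + 12.727 = 11.2 + 12.727 = 23.927 ≈ 23.9 °C.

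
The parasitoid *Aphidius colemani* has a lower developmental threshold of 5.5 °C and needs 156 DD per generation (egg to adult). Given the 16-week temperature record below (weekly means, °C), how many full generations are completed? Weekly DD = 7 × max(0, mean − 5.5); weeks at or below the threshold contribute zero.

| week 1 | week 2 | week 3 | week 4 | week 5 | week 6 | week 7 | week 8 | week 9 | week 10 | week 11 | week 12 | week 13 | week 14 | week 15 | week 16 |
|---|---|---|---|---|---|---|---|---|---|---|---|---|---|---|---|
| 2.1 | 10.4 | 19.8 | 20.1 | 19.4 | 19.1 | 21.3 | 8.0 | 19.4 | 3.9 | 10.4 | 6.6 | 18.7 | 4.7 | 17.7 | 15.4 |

6 generations

Weekly DD (7 × max(0, T̄ − 5.5)): 0.0, 34.3, 100.1, 102.2, 97.3, 95.2, 110.6, 17.5, 97.3, 0.0, 34.3, 7.7, 92.4, 0.0, 85.4, 69.3.
Season total = 943.6 DD.
Complete generations = ⌊943.6 / 156⌋ = 6.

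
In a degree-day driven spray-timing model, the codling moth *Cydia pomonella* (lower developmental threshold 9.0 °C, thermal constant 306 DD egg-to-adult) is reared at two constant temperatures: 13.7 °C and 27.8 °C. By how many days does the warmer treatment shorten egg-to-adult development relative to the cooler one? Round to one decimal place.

48.8 days

At 13.7 °C: 306 / (13.7 − 9.0) = 306 / 4.7 = 65.106 d.
At 27.8 °C: 306 / (27.8 − 9.0) = 306 / 18.8 = 16.277 d.
Difference = |65.106 − 16.277| = 48.830 ≈ 48.8 days.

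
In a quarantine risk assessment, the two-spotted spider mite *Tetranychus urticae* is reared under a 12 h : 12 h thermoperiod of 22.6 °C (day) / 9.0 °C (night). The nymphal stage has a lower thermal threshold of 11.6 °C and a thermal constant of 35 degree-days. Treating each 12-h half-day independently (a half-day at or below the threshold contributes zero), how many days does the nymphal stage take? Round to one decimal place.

6.4 days

Day half: max(0, 22.6 − 11.6) × 0.5 = 11.0 × 0.5 = 5.50 DD.
Night half: max(0, 9.0 − 11.6) × 0.5 = 0.0 × 0.5 = 0.00 DD.
Per 24 h: 5.50 DD/day.
Duration = 35 / 5.50 = 6.364 ≈ 6.4 days.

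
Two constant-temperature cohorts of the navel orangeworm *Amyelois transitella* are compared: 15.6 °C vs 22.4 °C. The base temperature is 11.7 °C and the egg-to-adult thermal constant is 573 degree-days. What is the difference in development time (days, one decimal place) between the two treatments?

At 15.6 °C: 573 / (15.6 − 11.7) = 573 / 3.9 = 146.923 d.
At 22.4 °C: 573 / (22.4 − 11.7) = 573 / 10.7 = 53.551 d.
Difference = |146.923 − 53.551| = 93.372 ≈ 93.4 days.

93.4 days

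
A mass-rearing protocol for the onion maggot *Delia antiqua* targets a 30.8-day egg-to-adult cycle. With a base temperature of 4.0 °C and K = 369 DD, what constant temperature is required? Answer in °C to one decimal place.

Required daily accumulation = 369 / 30.8 = 11.981 DD/day.
T = T_base + 11.981 = 4.0 + 11.981 = 15.981 ≈ 16.0 °C.

16.0 °C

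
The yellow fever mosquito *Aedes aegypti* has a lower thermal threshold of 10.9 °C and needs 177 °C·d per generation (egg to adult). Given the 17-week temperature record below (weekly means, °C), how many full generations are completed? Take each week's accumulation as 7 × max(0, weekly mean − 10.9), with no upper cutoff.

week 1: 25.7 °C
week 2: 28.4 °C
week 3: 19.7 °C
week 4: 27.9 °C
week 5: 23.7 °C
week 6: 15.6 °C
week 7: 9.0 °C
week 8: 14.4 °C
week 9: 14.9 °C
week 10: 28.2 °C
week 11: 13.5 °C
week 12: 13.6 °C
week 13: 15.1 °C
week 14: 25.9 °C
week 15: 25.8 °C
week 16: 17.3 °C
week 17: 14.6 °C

Weekly DD (7 × max(0, T̄ − 10.9)): 103.6, 122.5, 61.6, 119.0, 89.6, 32.9, 0.0, 24.5, 28.0, 121.1, 18.2, 18.9, 29.4, 105.0, 104.3, 44.8, 25.9.
Season total = 1049.3 DD.
Complete generations = ⌊1049.3 / 177⌋ = 5.

5 generations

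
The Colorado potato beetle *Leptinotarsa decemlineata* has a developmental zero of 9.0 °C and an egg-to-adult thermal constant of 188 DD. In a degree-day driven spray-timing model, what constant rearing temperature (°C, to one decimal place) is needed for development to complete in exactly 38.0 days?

Required daily accumulation = 188 / 38.0 = 4.947 DD/day.
T = T_base + 4.947 = 9.0 + 4.947 = 13.947 ≈ 13.9 °C.

13.9 °C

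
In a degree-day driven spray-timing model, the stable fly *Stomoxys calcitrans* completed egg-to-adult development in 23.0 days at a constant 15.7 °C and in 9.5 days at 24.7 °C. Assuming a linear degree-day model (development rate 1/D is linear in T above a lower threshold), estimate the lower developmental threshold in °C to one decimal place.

9.4 °C

Equal thermal constants: D₁(T₁ − T_b) = D₂(T₂ − T_b).
23.0·(15.7 − T_b) = 9.5·(24.7 − T_b)
T_b = (23.0·15.7 − 9.5·24.7) / (23.0 − 9.5) = 126.45 / 13.5 = 9.367 °C ≈ 9.4 °C.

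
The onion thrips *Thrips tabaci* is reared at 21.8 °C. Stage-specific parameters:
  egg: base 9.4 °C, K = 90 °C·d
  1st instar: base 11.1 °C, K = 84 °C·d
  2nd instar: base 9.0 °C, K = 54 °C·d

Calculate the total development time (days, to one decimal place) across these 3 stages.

19.3 days

egg: 90 / (21.8 − 9.4) = 90 / 12.4 = 7.258 d.
1st instar: 84 / (21.8 − 11.1) = 84 / 10.7 = 7.850 d.
2nd instar: 54 / (21.8 − 9.0) = 54 / 12.8 = 4.219 d.
Sum = 19.327 ≈ 19.3 days.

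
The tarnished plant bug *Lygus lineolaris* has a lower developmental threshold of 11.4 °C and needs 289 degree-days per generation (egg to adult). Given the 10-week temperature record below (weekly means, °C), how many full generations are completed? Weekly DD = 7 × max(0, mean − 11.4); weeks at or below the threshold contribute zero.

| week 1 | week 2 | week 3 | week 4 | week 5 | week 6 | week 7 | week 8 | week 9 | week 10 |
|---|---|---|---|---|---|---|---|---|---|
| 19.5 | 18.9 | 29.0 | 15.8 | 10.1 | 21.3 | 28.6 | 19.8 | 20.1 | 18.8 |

Weekly DD (7 × max(0, T̄ − 11.4)): 56.7, 52.5, 123.2, 30.8, 0.0, 69.3, 120.4, 58.8, 60.9, 51.8.
Season total = 624.4 DD.
Complete generations = ⌊624.4 / 289⌋ = 2.

2 generations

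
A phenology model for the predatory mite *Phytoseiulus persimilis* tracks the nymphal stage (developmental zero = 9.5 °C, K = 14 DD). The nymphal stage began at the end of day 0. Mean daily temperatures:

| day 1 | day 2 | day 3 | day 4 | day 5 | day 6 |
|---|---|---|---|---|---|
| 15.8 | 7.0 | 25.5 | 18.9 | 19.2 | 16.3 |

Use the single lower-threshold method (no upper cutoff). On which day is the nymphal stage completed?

Daily DD above 9.5 °C: 6.3, 0.0, 16.0, 9.4, 9.7, 6.8.
Cumulative: 6.3, 6.3, 22.3, 31.7, 41.4, 48.2.
The total first reaches 14 DD on day 3.

day 3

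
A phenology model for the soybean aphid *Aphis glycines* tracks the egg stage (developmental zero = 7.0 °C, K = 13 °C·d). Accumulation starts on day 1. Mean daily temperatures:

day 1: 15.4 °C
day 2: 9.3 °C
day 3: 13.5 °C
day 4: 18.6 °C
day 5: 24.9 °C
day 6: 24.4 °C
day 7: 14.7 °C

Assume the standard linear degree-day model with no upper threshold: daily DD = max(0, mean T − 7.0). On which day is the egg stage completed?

day 3

Daily DD above 7.0 °C: 8.4, 2.3, 6.5, 11.6, 17.9, 17.4, 7.7.
Cumulative: 8.4, 10.7, 17.2, 28.8, 46.7, 64.1, 71.8.
The total first reaches 13 DD on day 3.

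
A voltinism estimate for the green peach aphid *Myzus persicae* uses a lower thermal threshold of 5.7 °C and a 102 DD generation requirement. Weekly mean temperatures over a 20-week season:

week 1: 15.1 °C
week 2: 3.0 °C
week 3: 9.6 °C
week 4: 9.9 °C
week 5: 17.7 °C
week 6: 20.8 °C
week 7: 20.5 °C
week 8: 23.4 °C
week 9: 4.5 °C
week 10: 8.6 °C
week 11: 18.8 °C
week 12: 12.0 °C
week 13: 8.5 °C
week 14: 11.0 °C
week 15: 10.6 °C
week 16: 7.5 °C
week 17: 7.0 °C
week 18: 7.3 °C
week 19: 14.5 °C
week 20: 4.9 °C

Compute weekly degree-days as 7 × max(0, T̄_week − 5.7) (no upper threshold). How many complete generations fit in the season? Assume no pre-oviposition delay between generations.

Weekly DD (7 × max(0, T̄ − 5.7)): 65.8, 0.0, 27.3, 29.4, 84.0, 105.7, 103.6, 123.9, 0.0, 20.3, 91.7, 44.1, 19.6, 37.1, 34.3, 12.6, 9.1, 11.2, 61.6, 0.0.
Season total = 881.3 DD.
Complete generations = ⌊881.3 / 102⌋ = 8.

8 generations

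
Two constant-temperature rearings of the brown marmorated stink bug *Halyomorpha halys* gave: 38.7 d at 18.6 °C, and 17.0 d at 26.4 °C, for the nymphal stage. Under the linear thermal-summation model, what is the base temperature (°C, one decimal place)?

Under the model K = D·(T − T_b), so D₁·(T₁ − T_b) = D₂·(T₂ − T_b).
38.7·(18.6 − T_b) = 17.0·(26.4 − T_b)
T_b = (38.7·18.6 − 17.0·26.4) / (38.7 − 17.0) = 271.02 / 21.7 = 12.489 °C ≈ 12.5 °C.

12.5 °C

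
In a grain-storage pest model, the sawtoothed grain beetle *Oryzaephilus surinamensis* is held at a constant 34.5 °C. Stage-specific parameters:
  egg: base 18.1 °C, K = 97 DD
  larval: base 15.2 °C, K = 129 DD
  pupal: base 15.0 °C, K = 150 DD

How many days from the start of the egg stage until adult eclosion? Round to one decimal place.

20.3 days

egg: 97 / (34.5 − 18.1) = 97 / 16.4 = 5.915 d.
larval: 129 / (34.5 − 15.2) = 129 / 19.3 = 6.684 d.
pupal: 150 / (34.5 − 15.0) = 150 / 19.5 = 7.692 d.
Sum = 20.291 ≈ 20.3 days.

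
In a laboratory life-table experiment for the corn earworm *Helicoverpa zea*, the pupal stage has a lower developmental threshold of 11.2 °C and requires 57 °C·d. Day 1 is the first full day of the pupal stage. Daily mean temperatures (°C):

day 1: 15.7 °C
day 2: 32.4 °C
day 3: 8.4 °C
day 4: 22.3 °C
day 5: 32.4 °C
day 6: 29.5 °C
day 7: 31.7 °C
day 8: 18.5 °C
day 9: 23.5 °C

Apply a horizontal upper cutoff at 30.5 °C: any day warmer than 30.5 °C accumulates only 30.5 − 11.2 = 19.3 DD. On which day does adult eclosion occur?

Daily DD above 11.2 °C (capped at 19.3): 4.5, 19.3, 0.0, 11.1, 19.3, 18.3, 19.3, 7.3, 12.3.
Cumulative: 4.5, 23.8, 23.8, 34.9, 54.2, 72.5, 91.8, 99.1, 111.4.
The total first reaches 57 DD on day 6.

day 6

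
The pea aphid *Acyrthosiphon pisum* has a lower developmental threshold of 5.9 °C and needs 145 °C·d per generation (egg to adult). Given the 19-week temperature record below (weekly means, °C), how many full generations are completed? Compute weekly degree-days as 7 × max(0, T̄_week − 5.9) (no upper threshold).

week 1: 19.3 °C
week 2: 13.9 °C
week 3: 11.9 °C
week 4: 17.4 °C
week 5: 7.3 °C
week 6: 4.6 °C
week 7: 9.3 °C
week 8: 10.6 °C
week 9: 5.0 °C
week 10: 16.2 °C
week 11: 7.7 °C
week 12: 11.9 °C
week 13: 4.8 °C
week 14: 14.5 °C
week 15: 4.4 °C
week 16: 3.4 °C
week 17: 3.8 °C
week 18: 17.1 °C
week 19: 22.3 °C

4 generations

Weekly DD (7 × max(0, T̄ − 5.9)): 93.8, 56.0, 42.0, 80.5, 9.8, 0.0, 23.8, 32.9, 0.0, 72.1, 12.6, 42.0, 0.0, 60.2, 0.0, 0.0, 0.0, 78.4, 114.8.
Season total = 718.9 DD.
Complete generations = ⌊718.9 / 145⌋ = 4.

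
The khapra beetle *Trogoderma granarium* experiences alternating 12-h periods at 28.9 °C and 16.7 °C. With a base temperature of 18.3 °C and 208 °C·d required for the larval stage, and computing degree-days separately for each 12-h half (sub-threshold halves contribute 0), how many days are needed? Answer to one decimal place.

39.2 days

Day half: max(0, 28.9 − 18.3) × 0.5 = 10.6 × 0.5 = 5.30 DD.
Night half: max(0, 16.7 − 18.3) × 0.5 = 0.0 × 0.5 = 0.00 DD.
Per 24 h: 5.30 DD/day.
Duration = 208 / 5.30 = 39.245 ≈ 39.2 days.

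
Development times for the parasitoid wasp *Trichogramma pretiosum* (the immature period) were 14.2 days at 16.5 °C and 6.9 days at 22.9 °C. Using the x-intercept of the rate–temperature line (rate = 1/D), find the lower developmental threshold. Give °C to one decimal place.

10.5 °C

Equal thermal constants: D₁(T₁ − T_b) = D₂(T₂ − T_b).
14.2·(16.5 − T_b) = 6.9·(22.9 − T_b)
T_b = (14.2·16.5 − 6.9·22.9) / (14.2 − 6.9) = 76.29 / 7.3 = 10.451 °C ≈ 10.5 °C.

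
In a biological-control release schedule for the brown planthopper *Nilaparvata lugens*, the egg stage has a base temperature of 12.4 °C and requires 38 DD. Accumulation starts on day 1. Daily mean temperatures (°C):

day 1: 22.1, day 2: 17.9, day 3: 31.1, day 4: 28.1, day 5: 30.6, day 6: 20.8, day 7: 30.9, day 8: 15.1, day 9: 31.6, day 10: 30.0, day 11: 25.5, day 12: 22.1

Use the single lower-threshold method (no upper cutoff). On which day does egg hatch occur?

day 4

Daily DD above 12.4 °C: 9.7, 5.5, 18.7, 15.7, 18.2, 8.4, 18.5, 2.7, 19.2, 17.6, 13.1, 9.7.
Cumulative: 9.7, 15.2, 33.9, 49.6, 67.8, 76.2, 94.7, 97.4, 116.6, 134.2, 147.3, 157.0.
The total first reaches 38 DD on day 4.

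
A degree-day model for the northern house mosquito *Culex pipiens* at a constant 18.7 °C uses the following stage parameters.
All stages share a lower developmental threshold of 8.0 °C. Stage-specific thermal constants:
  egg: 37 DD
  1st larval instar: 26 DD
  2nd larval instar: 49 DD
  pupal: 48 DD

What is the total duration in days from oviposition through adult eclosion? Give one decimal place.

Daily accumulation at 18.7 °C = 18.7 − 8.0 = 10.7 DD/day.
Total K = 37 + 26 + 49 + 48 = 160 DD.
Total duration = 160 / 10.7 = 14.953 ≈ 15.0 days.

15.0 days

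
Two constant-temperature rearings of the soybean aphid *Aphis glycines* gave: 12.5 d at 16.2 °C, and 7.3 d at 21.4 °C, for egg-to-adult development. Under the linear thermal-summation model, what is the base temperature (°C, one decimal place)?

8.9 °C

Equal thermal constants: D₁(T₁ − T_b) = D₂(T₂ − T_b).
12.5·(16.2 − T_b) = 7.3·(21.4 − T_b)
T_b = (12.5·16.2 − 7.3·21.4) / (12.5 − 7.3) = 46.28 / 5.2 = 8.900 °C ≈ 8.9 °C.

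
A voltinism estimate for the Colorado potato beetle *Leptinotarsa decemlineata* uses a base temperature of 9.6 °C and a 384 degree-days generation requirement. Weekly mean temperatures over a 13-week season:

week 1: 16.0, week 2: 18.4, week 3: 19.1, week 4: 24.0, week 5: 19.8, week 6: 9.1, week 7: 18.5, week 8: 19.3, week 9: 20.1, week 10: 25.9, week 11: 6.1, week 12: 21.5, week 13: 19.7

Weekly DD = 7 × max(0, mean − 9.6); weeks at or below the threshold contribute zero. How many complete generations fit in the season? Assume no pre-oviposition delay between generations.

2 generations

Weekly DD (7 × max(0, T̄ − 9.6)): 44.8, 61.6, 66.5, 100.8, 71.4, 0.0, 62.3, 67.9, 73.5, 114.1, 0.0, 83.3, 70.7.
Season total = 816.9 DD.
Complete generations = ⌊816.9 / 384⌋ = 2.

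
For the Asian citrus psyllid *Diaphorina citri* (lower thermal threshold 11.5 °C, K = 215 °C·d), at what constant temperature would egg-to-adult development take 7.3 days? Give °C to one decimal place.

41.0 °C

Required daily accumulation = 215 / 7.3 = 29.452 DD/day.
T = T_base + 29.452 = 11.5 + 29.452 = 40.952 ≈ 41.0 °C.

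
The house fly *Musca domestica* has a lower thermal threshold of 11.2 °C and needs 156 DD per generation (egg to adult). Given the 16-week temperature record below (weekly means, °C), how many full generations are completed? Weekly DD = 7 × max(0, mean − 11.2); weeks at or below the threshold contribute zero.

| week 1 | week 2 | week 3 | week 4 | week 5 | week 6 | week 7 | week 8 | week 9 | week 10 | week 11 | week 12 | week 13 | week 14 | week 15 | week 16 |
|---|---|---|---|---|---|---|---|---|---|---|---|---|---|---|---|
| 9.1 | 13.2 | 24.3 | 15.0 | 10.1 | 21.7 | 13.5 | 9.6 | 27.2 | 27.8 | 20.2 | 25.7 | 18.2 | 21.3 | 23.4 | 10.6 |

Weekly DD (7 × max(0, T̄ − 11.2)): 0.0, 14.0, 91.7, 26.6, 0.0, 73.5, 16.1, 0.0, 112.0, 116.2, 63.0, 101.5, 49.0, 70.7, 85.4, 0.0.
Season total = 819.7 DD.
Complete generations = ⌊819.7 / 156⌋ = 5.

5 generations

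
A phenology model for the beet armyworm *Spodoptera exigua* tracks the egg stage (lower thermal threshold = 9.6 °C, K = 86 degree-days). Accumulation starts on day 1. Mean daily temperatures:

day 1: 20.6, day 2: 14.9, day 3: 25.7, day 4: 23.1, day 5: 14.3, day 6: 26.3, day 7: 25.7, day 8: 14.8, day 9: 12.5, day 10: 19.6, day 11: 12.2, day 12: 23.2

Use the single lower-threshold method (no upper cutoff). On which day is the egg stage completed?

Daily DD above 9.6 °C: 11.0, 5.3, 16.1, 13.5, 4.7, 16.7, 16.1, 5.2, 2.9, 10.0, 2.6, 13.6.
Cumulative: 11.0, 16.3, 32.4, 45.9, 50.6, 67.3, 83.4, 88.6, 91.5, 101.5, 104.1, 117.7.
The total first reaches 86 DD on day 8.

day 8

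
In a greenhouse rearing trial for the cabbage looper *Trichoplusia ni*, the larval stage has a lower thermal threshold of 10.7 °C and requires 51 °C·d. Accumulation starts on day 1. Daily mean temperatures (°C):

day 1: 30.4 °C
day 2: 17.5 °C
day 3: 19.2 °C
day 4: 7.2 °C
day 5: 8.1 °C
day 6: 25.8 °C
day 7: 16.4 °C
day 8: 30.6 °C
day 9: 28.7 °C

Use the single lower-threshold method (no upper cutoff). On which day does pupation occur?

day 7

Daily DD above 10.7 °C: 19.7, 6.8, 8.5, 0.0, 0.0, 15.1, 5.7, 19.9, 18.0.
Cumulative: 19.7, 26.5, 35.0, 35.0, 35.0, 50.1, 55.8, 75.7, 93.7.
The total first reaches 51 DD on day 7.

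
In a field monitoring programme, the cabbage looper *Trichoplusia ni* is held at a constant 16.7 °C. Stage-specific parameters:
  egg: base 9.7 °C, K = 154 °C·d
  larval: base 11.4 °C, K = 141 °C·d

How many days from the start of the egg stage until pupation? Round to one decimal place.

48.6 days

egg: 154 / (16.7 − 9.7) = 154 / 7.0 = 22.000 d.
larval: 141 / (16.7 − 11.4) = 141 / 5.3 = 26.604 d.
Sum = 48.604 ≈ 48.6 days.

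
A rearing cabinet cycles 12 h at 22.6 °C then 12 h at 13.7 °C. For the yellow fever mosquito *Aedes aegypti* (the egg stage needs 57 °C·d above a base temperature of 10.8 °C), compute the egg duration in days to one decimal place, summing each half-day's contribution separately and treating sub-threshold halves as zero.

7.8 days

Day half: max(0, 22.6 − 10.8) × 0.5 = 11.8 × 0.5 = 5.90 DD.
Night half: max(0, 13.7 − 10.8) × 0.5 = 2.9 × 0.5 = 1.45 DD.
Per 24 h: 7.35 DD/day.
Duration = 57 / 7.35 = 7.755 ≈ 7.8 days.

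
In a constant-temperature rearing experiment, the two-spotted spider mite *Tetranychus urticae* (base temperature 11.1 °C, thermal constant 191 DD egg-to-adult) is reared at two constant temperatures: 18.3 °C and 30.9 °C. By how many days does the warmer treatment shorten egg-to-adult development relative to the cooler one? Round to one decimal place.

16.9 days

At 18.3 °C: 191 / (18.3 − 11.1) = 191 / 7.2 = 26.528 d.
At 30.9 °C: 191 / (30.9 − 11.1) = 191 / 19.8 = 9.646 d.
Difference = |26.528 − 9.646| = 16.881 ≈ 16.9 days.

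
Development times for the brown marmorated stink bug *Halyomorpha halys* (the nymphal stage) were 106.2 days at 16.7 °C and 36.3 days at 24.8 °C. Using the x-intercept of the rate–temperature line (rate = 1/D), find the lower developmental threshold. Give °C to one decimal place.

Linear rate model ⇒ the product D·(T − T_b) is constant across temperatures.
106.2·(16.7 − T_b) = 36.3·(24.8 − T_b)
T_b = (106.2·16.7 − 36.3·24.8) / (106.2 − 36.3) = 873.30 / 69.9 = 12.494 °C ≈ 12.5 °C.

12.5 °C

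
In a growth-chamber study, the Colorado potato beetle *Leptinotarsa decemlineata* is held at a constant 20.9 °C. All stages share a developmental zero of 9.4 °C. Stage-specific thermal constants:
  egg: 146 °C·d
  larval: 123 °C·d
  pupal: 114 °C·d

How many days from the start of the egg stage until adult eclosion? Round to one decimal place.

Daily accumulation at 20.9 °C = 20.9 − 9.4 = 11.5 DD/day.
Total K = 146 + 123 + 114 = 383 DD.
Total duration = 383 / 11.5 = 33.304 ≈ 33.3 days.

33.3 days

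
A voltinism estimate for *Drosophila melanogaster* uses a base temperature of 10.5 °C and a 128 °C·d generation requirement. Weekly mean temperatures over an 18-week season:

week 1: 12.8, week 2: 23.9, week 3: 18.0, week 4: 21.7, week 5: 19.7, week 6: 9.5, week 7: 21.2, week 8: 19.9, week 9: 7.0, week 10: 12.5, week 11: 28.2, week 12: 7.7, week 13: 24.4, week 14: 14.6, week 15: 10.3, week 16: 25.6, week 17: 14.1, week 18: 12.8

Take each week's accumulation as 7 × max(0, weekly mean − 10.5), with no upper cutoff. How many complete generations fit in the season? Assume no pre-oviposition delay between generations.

Weekly DD (7 × max(0, T̄ − 10.5)): 16.1, 93.8, 52.5, 78.4, 64.4, 0.0, 74.9, 65.8, 0.0, 14.0, 123.9, 0.0, 97.3, 28.7, 0.0, 105.7, 25.2, 16.1.
Season total = 856.8 DD.
Complete generations = ⌊856.8 / 128⌋ = 6.

6 generations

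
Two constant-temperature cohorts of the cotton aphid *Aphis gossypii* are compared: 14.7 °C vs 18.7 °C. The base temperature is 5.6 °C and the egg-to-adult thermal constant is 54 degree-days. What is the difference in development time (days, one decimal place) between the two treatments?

1.8 days

At 14.7 °C: 54 / (14.7 − 5.6) = 54 / 9.1 = 5.934 d.
At 18.7 °C: 54 / (18.7 − 5.6) = 54 / 13.1 = 4.122 d.
Difference = |5.934 − 4.122| = 1.812 ≈ 1.8 days.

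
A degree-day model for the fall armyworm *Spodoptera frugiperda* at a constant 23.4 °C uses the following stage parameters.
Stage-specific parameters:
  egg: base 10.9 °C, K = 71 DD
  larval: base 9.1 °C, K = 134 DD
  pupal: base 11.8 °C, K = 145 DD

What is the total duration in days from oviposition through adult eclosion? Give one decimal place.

egg: 71 / (23.4 − 10.9) = 71 / 12.5 = 5.680 d.
larval: 134 / (23.4 − 9.1) = 134 / 14.3 = 9.371 d.
pupal: 145 / (23.4 − 11.8) = 145 / 11.6 = 12.500 d.
Sum = 27.551 ≈ 27.6 days.

27.6 days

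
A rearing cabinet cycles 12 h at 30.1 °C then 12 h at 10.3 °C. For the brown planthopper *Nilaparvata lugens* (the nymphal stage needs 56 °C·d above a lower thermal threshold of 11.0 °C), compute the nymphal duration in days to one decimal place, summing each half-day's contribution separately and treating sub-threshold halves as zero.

Day half: max(0, 30.1 − 11.0) × 0.5 = 19.1 × 0.5 = 9.55 DD.
Night half: max(0, 10.3 − 11.0) × 0.5 = 0.0 × 0.5 = 0.00 DD.
Per 24 h: 9.55 DD/day.
Duration = 56 / 9.55 = 5.864 ≈ 5.9 days.

5.9 days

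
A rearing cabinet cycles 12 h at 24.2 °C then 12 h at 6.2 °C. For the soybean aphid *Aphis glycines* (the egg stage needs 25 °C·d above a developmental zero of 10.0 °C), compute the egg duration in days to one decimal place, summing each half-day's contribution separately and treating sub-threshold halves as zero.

Day half: max(0, 24.2 − 10.0) × 0.5 = 14.2 × 0.5 = 7.10 DD.
Night half: max(0, 6.2 − 10.0) × 0.5 = 0.0 × 0.5 = 0.00 DD.
Per 24 h: 7.10 DD/day.
Duration = 25 / 7.10 = 3.521 ≈ 3.5 days.

3.5 days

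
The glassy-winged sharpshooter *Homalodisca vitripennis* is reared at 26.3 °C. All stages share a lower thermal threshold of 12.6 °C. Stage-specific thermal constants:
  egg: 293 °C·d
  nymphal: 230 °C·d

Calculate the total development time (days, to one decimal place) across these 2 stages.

Daily accumulation at 26.3 °C = 26.3 − 12.6 = 13.7 DD/day.
Total K = 293 + 230 = 523 DD.
Total duration = 523 / 13.7 = 38.175 ≈ 38.2 days.

38.2 days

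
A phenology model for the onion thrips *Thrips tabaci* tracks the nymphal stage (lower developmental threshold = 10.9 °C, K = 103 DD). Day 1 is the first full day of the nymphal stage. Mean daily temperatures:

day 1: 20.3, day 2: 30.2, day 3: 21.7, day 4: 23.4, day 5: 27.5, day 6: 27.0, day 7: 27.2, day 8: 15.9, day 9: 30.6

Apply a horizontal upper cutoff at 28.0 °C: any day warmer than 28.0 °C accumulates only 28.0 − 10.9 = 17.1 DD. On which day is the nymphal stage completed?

Daily DD above 10.9 °C (capped at 17.1): 9.4, 17.1, 10.8, 12.5, 16.6, 16.1, 16.3, 5.0, 17.1.
Cumulative: 9.4, 26.5, 37.3, 49.8, 66.4, 82.5, 98.8, 103.8, 120.9.
The total first reaches 103 DD on day 8.

day 8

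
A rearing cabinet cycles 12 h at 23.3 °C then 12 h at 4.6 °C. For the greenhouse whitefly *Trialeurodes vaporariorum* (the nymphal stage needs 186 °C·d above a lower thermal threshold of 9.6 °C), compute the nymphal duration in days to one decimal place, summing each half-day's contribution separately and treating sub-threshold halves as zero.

Day half: max(0, 23.3 − 9.6) × 0.5 = 13.7 × 0.5 = 6.85 DD.
Night half: max(0, 4.6 − 9.6) × 0.5 = 0.0 × 0.5 = 0.00 DD.
Per 24 h: 6.85 DD/day.
Duration = 186 / 6.85 = 27.153 ≈ 27.2 days.

27.2 days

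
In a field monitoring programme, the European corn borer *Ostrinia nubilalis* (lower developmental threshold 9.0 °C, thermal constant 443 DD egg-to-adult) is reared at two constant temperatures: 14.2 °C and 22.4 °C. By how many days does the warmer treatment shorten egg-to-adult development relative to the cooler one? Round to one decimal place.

52.1 days

At 14.2 °C: 443 / (14.2 − 9.0) = 443 / 5.2 = 85.192 d.
At 22.4 °C: 443 / (22.4 − 9.0) = 443 / 13.4 = 33.060 d.
Difference = |85.192 − 33.060| = 52.133 ≈ 52.1 days.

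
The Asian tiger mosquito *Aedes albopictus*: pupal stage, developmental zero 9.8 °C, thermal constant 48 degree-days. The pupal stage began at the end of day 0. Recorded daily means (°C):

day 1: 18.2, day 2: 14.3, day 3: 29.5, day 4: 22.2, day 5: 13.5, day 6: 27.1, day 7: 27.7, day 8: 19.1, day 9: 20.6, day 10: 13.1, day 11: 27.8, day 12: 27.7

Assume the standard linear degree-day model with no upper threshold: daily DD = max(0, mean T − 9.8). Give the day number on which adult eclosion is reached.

day 5

Daily DD above 9.8 °C: 8.4, 4.5, 19.7, 12.4, 3.7, 17.3, 17.9, 9.3, 10.8, 3.3, 18.0, 17.9.
Cumulative: 8.4, 12.9, 32.6, 45.0, 48.7, 66.0, 83.9, 93.2, 104.0, 107.3, 125.3, 143.2.
The total first reaches 48 DD on day 5.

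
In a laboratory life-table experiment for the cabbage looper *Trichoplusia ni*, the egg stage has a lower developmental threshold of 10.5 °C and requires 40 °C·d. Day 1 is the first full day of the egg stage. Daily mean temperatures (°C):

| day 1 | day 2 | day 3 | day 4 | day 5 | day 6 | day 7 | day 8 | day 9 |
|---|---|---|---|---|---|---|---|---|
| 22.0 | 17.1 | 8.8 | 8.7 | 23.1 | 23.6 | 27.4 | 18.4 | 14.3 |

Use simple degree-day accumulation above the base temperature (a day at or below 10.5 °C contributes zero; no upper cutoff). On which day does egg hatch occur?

Daily DD above 10.5 °C: 11.5, 6.6, 0.0, 0.0, 12.6, 13.1, 16.9, 7.9, 3.8.
Cumulative: 11.5, 18.1, 18.1, 18.1, 30.7, 43.8, 60.7, 68.6, 72.4.
The total first reaches 40 DD on day 6.

day 6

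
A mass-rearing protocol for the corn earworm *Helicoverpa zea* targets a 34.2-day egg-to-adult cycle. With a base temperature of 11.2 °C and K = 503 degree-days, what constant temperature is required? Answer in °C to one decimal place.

Required daily accumulation = 503 / 34.2 = 14.708 DD/day.
T = T_base + 14.708 = 11.2 + 14.708 = 25.908 ≈ 25.9 °C.

25.9 °C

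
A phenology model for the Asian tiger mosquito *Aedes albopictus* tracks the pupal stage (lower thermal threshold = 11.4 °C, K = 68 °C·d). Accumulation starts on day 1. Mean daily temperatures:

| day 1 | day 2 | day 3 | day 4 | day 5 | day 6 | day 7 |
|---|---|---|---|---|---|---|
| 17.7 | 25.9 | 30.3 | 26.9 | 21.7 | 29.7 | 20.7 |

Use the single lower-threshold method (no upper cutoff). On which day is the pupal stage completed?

Daily DD above 11.4 °C: 6.3, 14.5, 18.9, 15.5, 10.3, 18.3, 9.3.
Cumulative: 6.3, 20.8, 39.7, 55.2, 65.5, 83.8, 93.1.
The total first reaches 68 DD on day 6.

day 6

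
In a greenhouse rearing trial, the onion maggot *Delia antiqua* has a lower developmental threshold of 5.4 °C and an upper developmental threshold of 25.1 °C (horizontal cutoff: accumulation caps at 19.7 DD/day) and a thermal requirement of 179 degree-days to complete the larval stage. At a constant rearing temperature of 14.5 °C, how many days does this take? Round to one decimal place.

Daily accumulation = 14.5 − 5.4 = 9.1 DD/day.
Duration = 179 / 9.1 = 19.670 ≈ 19.7 days.

19.7 days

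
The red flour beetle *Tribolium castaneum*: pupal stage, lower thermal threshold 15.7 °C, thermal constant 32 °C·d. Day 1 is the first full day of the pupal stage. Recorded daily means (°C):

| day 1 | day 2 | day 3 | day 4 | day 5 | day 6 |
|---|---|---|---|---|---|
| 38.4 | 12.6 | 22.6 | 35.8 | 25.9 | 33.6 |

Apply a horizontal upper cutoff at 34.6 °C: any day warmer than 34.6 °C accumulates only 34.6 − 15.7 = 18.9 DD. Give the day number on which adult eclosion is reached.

day 4

Daily DD above 15.7 °C (capped at 18.9): 18.9, 0.0, 6.9, 18.9, 10.2, 17.9.
Cumulative: 18.9, 18.9, 25.8, 44.7, 54.9, 72.8.
The total first reaches 32 DD on day 4.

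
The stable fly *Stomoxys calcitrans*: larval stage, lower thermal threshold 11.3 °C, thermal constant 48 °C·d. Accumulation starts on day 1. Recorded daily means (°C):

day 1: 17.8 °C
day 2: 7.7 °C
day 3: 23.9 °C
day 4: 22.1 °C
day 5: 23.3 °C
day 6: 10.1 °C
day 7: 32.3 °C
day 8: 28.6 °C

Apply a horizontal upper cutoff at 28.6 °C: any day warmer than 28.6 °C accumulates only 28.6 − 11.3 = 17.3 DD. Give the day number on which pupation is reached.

day 7

Daily DD above 11.3 °C (capped at 17.3): 6.5, 0.0, 12.6, 10.8, 12.0, 0.0, 17.3, 17.3.
Cumulative: 6.5, 6.5, 19.1, 29.9, 41.9, 41.9, 59.2, 76.5.
The total first reaches 48 DD on day 7.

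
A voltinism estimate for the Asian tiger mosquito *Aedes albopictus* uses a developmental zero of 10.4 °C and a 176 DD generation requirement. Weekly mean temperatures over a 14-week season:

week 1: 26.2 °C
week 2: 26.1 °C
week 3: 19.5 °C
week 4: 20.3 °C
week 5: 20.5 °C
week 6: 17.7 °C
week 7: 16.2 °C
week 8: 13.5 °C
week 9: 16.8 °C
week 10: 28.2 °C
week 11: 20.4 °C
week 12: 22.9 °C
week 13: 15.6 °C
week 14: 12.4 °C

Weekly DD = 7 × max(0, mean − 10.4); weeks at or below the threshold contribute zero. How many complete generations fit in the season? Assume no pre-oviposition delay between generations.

Weekly DD (7 × max(0, T̄ − 10.4)): 110.6, 109.9, 63.7, 69.3, 70.7, 51.1, 40.6, 21.7, 44.8, 124.6, 70.0, 87.5, 36.4, 14.0.
Season total = 914.9 DD.
Complete generations = ⌊914.9 / 176⌋ = 5.

5 generations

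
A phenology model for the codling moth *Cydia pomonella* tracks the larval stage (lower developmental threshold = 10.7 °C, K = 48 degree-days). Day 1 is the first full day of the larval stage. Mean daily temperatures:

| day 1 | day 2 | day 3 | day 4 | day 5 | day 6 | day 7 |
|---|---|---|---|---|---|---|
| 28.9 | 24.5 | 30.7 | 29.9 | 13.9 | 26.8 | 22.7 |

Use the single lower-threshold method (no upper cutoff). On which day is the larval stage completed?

day 3

Daily DD above 10.7 °C: 18.2, 13.8, 20.0, 19.2, 3.2, 16.1, 12.0.
Cumulative: 18.2, 32.0, 52.0, 71.2, 74.4, 90.5, 102.5.
The total first reaches 48 DD on day 3.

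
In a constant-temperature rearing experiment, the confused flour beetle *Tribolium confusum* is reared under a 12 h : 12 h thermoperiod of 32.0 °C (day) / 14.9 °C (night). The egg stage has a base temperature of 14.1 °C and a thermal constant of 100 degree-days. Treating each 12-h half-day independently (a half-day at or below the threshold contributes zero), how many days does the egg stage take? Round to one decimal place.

Day half: max(0, 32.0 − 14.1) × 0.5 = 17.9 × 0.5 = 8.95 DD.
Night half: max(0, 14.9 − 14.1) × 0.5 = 0.8 × 0.5 = 0.40 DD.
Per 24 h: 9.35 DD/day.
Duration = 100 / 9.35 = 10.695 ≈ 10.7 days.

10.7 days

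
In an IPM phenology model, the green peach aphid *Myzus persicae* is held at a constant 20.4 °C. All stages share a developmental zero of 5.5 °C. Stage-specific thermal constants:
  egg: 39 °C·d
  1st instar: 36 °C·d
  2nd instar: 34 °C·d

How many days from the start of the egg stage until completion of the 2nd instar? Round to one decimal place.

Daily accumulation at 20.4 °C = 20.4 − 5.5 = 14.9 DD/day.
Total K = 39 + 36 + 34 = 109 DD.
Total duration = 109 / 14.9 = 7.315 ≈ 7.3 days.

7.3 days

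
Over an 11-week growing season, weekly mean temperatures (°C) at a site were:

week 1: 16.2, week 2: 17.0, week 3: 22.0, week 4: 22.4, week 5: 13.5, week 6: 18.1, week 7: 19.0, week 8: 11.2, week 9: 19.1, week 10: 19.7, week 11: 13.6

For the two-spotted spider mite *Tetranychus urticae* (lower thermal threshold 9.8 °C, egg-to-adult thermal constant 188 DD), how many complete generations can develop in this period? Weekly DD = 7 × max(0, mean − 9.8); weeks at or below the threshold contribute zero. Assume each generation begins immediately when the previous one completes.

3 generations

Weekly DD (7 × max(0, T̄ − 9.8)): 44.8, 50.4, 85.4, 88.2, 25.9, 58.1, 64.4, 9.8, 65.1, 69.3, 26.6.
Season total = 588.0 DD.
Complete generations = ⌊588.0 / 188⌋ = 3.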